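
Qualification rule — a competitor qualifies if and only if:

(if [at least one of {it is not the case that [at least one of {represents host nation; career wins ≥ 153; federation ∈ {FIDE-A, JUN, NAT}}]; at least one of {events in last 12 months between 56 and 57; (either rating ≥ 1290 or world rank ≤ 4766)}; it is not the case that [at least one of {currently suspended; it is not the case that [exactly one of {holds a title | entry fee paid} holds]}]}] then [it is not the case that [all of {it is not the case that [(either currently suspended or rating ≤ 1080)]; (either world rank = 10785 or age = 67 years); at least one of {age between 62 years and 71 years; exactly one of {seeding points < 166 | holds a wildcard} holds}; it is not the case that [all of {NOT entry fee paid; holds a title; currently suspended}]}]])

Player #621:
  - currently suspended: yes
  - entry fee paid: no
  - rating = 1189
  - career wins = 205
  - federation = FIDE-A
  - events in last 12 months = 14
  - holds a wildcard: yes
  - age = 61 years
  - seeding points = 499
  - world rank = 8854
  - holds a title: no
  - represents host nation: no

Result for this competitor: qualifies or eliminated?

Qualifies

Atomic conditions:
  represents host nation: no → false
  career wins ≥ 153: 205 ≥ 153 is true
  federation ∈ {FIDE-A, JUN, NAT}: FIDE-A is in the set → true
  events in last 12 months between 56 and 57: 14 in [56, 57] is false
  rating ≥ 1290: 1189 ≥ 1290 is false
  world rank ≤ 4766: 8854 ≤ 4766 is false
  currently suspended: yes → true
  holds a title: no → false
  entry fee paid: no → false
  rating ≤ 1080: 1189 ≤ 1080 is false
  world rank = 10785: 8854 == 10785 is false
  age = 67 years: 61 == 67 is false
  age between 62 years and 71 years: 61 in [62, 71] is false
  seeding points < 166: 499 < 166 is false
  holds a wildcard: yes → true
  NOT entry fee paid: no → true
Combine:
[1.1.1] false OR true OR true = true
[1.1] NOT true = false
[1.2.2] false OR false = false
[1.2] false OR false = false
[1.3.1.2.1] exactly-one(false, false) = false
[1.3.1.2] NOT false = true
[1.3.1] true OR true = true
[1.3] NOT true = false
[1] false OR false OR false = false
[2.1.1.1] true OR false = true
[2.1.1] NOT true = false
[2.1.2] false OR false = false
[2.1.3.2] exactly-one(false, true) = true
[2.1.3] false OR true = true
[2.1.4.1] true AND false AND true = false
[2.1.4] NOT false = true
[2.1] false AND false AND true AND true = false
[2] NOT false = true
[root] false → true (antecedent false ⇒ implication holds) = true
Overall: true → qualifies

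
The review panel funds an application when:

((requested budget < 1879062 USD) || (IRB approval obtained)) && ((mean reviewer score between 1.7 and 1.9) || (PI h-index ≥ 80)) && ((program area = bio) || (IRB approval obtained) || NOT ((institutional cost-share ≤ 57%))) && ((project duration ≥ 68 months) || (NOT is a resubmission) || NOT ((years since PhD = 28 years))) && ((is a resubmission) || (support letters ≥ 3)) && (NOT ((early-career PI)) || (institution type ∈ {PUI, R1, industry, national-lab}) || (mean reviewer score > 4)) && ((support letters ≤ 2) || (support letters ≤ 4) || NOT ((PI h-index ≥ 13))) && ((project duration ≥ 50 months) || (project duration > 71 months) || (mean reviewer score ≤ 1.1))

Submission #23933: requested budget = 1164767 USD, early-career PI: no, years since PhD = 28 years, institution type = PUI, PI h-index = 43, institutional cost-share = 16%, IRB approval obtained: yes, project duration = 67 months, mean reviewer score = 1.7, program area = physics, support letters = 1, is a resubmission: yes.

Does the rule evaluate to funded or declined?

Declined

Atomic conditions:
  requested budget < 1879062 USD: 1164767 < 1879062 is true
  IRB approval obtained: yes → true
  mean reviewer score between 1.7 and 1.9: 1.7 in [1.7, 1.9] is true
  PI h-index ≥ 80: 43 ≥ 80 is false
  program area = bio: physics == bio is false
  institutional cost-share ≤ 57%: 16 ≤ 57 is true
  project duration ≥ 68 months: 67 ≥ 68 is false
  NOT is a resubmission: yes → false
  years since PhD = 28 years: 28 == 28 is true
  is a resubmission: yes → true
  support letters ≥ 3: 1 ≥ 3 is false
  early-career PI: no → false
  institution type ∈ {PUI, R1, industry, national-lab}: PUI is in the set → true
  mean reviewer score > 4: 1.7 > 4 is false
  support letters ≤ 2: 1 ≤ 2 is true
  support letters ≤ 4: 1 ≤ 4 is true
  PI h-index ≥ 13: 43 ≥ 13 is true
  project duration ≥ 50 months: 67 ≥ 50 is true
  project duration > 71 months: 67 > 71 is false
  mean reviewer score ≤ 1.1: 1.7 ≤ 1.1 is false
Combine:
[1] true OR true = true
[2] true OR false = true
[3.3] NOT true = false
[3] false OR true OR false = true
[4.3] NOT true = false
[4] false OR false OR false = false
[5] true OR false = true
[6.1] NOT false = true
[6] true OR true OR false = true
[7.3] NOT true = false
[7] true OR true OR false = true
[8] true OR false OR false = true
[root] true AND true AND true AND false AND true AND true AND true AND true = false
Overall: false → declined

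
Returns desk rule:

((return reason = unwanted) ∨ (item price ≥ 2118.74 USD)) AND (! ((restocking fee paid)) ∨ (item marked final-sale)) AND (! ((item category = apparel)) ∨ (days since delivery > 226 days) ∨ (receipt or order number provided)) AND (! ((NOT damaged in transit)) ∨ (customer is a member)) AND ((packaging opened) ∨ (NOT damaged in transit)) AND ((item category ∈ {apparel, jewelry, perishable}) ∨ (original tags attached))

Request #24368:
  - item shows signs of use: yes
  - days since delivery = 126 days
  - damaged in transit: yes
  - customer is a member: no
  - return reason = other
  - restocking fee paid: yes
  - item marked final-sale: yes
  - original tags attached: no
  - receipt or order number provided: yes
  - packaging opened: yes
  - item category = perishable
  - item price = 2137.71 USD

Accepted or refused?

Atomic conditions:
  return reason = unwanted: other == unwanted is false
  item price ≥ 2118.74 USD: 2137.71 ≥ 2118.74 is true
  restocking fee paid: yes → true
  item marked final-sale: yes → true
  item category = apparel: perishable == apparel is false
  days since delivery > 226 days: 126 > 226 is false
  receipt or order number provided: yes → true
  NOT damaged in transit: yes → false
  customer is a member: no → false
  packaging opened: yes → true
  item category ∈ {apparel, jewelry, perishable}: perishable is in the set → true
  original tags attached: no → false
Combine:
[1] false OR true = true
[2.1] NOT true = false
[2] false OR true = true
[3.1] NOT false = true
[3] true OR false OR true = true
[4.1] NOT false = true
[4] true OR false = true
[5] true OR false = true
[6] true OR false = true
[root] true AND true AND true AND true AND true AND true = true
Overall: true → accepted

Accepted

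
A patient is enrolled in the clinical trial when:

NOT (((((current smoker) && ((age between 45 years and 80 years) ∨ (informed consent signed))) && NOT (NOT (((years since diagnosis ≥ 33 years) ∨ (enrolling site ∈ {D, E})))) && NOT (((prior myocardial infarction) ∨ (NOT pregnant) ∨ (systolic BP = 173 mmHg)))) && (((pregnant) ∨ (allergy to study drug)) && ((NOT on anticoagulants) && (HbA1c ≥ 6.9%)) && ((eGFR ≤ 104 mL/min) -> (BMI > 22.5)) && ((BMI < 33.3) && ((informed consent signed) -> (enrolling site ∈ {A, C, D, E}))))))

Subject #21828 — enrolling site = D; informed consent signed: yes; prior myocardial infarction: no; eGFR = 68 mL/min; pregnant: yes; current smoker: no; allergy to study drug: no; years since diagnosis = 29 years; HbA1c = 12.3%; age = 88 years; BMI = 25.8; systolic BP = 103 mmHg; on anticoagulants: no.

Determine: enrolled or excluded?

Enrolled

Atomic conditions:
  current smoker: no → false
  age between 45 years and 80 years: 88 in [45, 80] is false
  informed consent signed: yes → true
  years since diagnosis ≥ 33 years: 29 ≥ 33 is false
  enrolling site ∈ {D, E}: D is in the set → true
  prior myocardial infarction: no → false
  NOT pregnant: yes → false
  systolic BP = 173 mmHg: 103 == 173 is false
  pregnant: yes → true
  allergy to study drug: no → false
  NOT on anticoagulants: no → true
  HbA1c ≥ 6.9%: 12.3 ≥ 6.9 is true
  eGFR ≤ 104 mL/min: 68 ≤ 104 is true
  BMI > 22.5: 25.8 > 22.5 is true
  BMI < 33.3: 25.8 < 33.3 is true
  enrolling site ∈ {A, C, D, E}: D is in the set → true
Combine:
[1.1.1.2] false OR true = true
[1.1.1] false AND true = false
[1.1.2.1.1] false OR true = true
[1.1.2.1] NOT true = false
[1.1.2] NOT false = true
[1.1.3.1] false OR false OR false = false
[1.1.3] NOT false = true
[1.1] false AND true AND true = false
[1.2.1] true OR false = true
[1.2.2] true AND true = true
[1.2.3] true → true = true
[1.2.4.2] true → true = true
[1.2.4] true AND true = true
[1.2] true AND true AND true AND true = true
[1] false AND true = false
[root] NOT false = true
Overall: true → enrolled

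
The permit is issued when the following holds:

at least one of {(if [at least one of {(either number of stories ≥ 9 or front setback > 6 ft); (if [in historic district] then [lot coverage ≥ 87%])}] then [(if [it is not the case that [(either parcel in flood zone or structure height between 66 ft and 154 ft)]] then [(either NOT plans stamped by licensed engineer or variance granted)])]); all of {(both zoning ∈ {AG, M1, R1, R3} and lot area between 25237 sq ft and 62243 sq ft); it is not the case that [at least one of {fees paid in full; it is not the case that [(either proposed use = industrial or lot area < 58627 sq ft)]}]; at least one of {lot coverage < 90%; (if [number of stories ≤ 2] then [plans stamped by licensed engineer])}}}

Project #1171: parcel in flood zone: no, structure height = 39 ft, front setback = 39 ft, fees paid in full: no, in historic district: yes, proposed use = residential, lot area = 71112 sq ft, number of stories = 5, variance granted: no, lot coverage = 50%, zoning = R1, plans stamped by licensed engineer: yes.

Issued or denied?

Atomic conditions:
  number of stories ≥ 9: 5 ≥ 9 is false
  front setback > 6 ft: 39 > 6 is true
  in historic district: yes → true
  lot coverage ≥ 87%: 50 ≥ 87 is false
  parcel in flood zone: no → false
  structure height between 66 ft and 154 ft: 39 in [66, 154] is false
  NOT plans stamped by licensed engineer: yes → false
  variance granted: no → false
  zoning ∈ {AG, M1, R1, R3}: R1 is in the set → true
  lot area between 25237 sq ft and 62243 sq ft: 71112 in [25237, 62243] is false
  fees paid in full: no → false
  proposed use = industrial: residential == industrial is false
  lot area < 58627 sq ft: 71112 < 58627 is false
  lot coverage < 90%: 50 < 90 is true
  number of stories ≤ 2: 5 ≤ 2 is false
  plans stamped by licensed engineer: yes → true
Combine:
[1.1.1] false OR true = true
[1.1.2] true → false = false
[1.1] true OR false = true
[1.2.1.1] false OR false = false
[1.2.1] NOT false = true
[1.2.2] false OR false = false
[1.2] true → false = false
[1] true → false = false
[2.1] true AND false = false
[2.2.1.2.1] false OR false = false
[2.2.1.2] NOT false = true
[2.2.1] false OR true = true
[2.2] NOT true = false
[2.3.2] false → true (antecedent false ⇒ implication holds) = true
[2.3] true OR true = true
[2] false AND false AND true = false
[root] false OR false = false
Overall: false → denied

Denied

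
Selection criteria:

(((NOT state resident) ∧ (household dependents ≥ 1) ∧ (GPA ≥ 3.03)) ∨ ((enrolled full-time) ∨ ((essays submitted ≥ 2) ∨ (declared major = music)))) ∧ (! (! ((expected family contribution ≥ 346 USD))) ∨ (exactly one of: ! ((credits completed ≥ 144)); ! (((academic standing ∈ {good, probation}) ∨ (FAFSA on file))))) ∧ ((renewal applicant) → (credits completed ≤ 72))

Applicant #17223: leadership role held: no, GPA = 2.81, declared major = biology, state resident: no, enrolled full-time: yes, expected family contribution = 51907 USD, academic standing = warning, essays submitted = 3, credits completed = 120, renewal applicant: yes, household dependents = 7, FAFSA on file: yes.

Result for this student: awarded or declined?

Atomic conditions:
  NOT state resident: no → true
  household dependents ≥ 1: 7 ≥ 1 is true
  GPA ≥ 3.03: 2.81 ≥ 3.03 is false
  enrolled full-time: yes → true
  essays submitted ≥ 2: 3 ≥ 2 is true
  declared major = music: biology == music is false
  expected family contribution ≥ 346 USD: 51907 ≥ 346 is true
  credits completed ≥ 144: 120 ≥ 144 is false
  academic standing ∈ {good, probation}: warning is not in the set → false
  FAFSA on file: yes → true
  renewal applicant: yes → true
  credits completed ≤ 72: 120 ≤ 72 is false
Combine:
[1.1] true AND true AND false = false
[1.2.2] true OR false = true
[1.2] true OR true = true
[1] false OR true = true
[2.1.1] NOT true = false
[2.1] NOT false = true
[2.2.1] NOT false = true
[2.2.2.1] false OR true = true
[2.2.2] NOT true = false
[2.2] exactly-one(true, false) = true
[2] true OR true = true
[3] true → false = false
[root] true AND true AND false = false
Overall: false → declined

Declined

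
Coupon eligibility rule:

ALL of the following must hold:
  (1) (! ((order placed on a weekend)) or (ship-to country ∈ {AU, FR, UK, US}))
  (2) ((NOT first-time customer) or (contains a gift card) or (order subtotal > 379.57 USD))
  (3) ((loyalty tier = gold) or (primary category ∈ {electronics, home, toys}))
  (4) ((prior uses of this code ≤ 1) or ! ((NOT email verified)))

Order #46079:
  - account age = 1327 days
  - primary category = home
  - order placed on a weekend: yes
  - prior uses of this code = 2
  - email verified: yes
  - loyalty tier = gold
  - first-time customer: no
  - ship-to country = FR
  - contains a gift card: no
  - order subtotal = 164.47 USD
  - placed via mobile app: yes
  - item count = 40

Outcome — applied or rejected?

Applied

Atomic conditions:
  order placed on a weekend: yes → true
  ship-to country ∈ {AU, FR, UK, US}: FR is in the set → true
  NOT first-time customer: no → true
  contains a gift card: no → false
  order subtotal > 379.57 USD: 164.47 > 379.57 is false
  loyalty tier = gold: gold == gold is true
  primary category ∈ {electronics, home, toys}: home is in the set → true
  prior uses of this code ≤ 1: 2 ≤ 1 is false
  NOT email verified: yes → false
Combine:
[1.1] NOT true = false
[1] false OR true = true
[2] true OR false OR false = true
[3] true OR true = true
[4.2] NOT false = true
[4] false OR true = true
[root] true AND true AND true AND true = true
Overall: true → applied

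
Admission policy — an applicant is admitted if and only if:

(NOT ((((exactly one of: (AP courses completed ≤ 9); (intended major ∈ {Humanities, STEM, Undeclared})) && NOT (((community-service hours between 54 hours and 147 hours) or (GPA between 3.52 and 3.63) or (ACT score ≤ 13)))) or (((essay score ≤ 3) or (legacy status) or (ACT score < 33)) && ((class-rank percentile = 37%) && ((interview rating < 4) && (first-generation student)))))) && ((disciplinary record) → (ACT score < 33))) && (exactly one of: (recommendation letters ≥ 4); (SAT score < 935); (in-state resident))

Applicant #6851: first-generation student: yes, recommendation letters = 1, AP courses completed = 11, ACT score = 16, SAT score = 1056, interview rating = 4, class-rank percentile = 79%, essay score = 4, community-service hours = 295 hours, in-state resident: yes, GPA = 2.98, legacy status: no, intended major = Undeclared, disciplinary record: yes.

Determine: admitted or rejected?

Atomic conditions:
  AP courses completed ≤ 9: 11 ≤ 9 is false
  intended major ∈ {Humanities, STEM, Undeclared}: Undeclared is in the set → true
  community-service hours between 54 hours and 147 hours: 295 in [54, 147] is false
  GPA between 3.52 and 3.63: 2.98 in [3.52, 3.63] is false
  ACT score ≤ 13: 16 ≤ 13 is false
  essay score ≤ 3: 4 ≤ 3 is false
  legacy status: no → false
  ACT score < 33: 16 < 33 is true
  class-rank percentile = 37%: 79 == 37 is false
  interview rating < 4: 4 < 4 is false
  first-generation student: yes → true
  disciplinary record: yes → true
  recommendation letters ≥ 4: 1 ≥ 4 is false
  SAT score < 935: 1056 < 935 is false
  in-state resident: yes → true
Combine:
[1.1.1.1.1] exactly-one(false, true) = true
[1.1.1.1.2.1] false OR false OR false = false
[1.1.1.1.2] NOT false = true
[1.1.1.1] true AND true = true
[1.1.1.2.1] false OR false OR true = true
[1.1.1.2.2.2] false AND true = false
[1.1.1.2.2] false AND false = false
[1.1.1.2] true AND false = false
[1.1.1] true OR false = true
[1.1] NOT true = false
[1.2] true → true = true
[1] false AND true = false
[2] exactly-one(false, false, true) = true
[root] false AND true = false
Overall: false → rejected

Rejected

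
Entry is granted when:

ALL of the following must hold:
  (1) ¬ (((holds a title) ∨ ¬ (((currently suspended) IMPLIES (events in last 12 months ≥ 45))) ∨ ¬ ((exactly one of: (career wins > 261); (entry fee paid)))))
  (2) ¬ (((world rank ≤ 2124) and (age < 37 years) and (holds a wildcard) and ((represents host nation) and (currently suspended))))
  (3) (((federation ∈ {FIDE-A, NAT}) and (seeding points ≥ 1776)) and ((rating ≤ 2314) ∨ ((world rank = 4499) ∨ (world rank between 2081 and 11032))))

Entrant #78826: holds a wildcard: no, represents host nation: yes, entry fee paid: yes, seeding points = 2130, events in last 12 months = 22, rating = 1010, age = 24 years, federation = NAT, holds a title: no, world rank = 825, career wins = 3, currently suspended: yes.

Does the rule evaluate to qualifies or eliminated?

Atomic conditions:
  holds a title: no → false
  currently suspended: yes → true
  events in last 12 months ≥ 45: 22 ≥ 45 is false
  career wins > 261: 3 > 261 is false
  entry fee paid: yes → true
  world rank ≤ 2124: 825 ≤ 2124 is true
  age < 37 years: 24 < 37 is true
  holds a wildcard: no → false
  represents host nation: yes → true
  federation ∈ {FIDE-A, NAT}: NAT is in the set → true
  seeding points ≥ 1776: 2130 ≥ 1776 is true
  rating ≤ 2314: 1010 ≤ 2314 is true
  world rank = 4499: 825 == 4499 is false
  world rank between 2081 and 11032: 825 in [2081, 11032] is false
Combine:
[1.1.2.1] true → false = false
[1.1.2] NOT false = true
[1.1.3.1] exactly-one(false, true) = true
[1.1.3] NOT true = false
[1.1] false OR true OR false = true
[1] NOT true = false
[2.1.4] true AND true = true
[2.1] true AND true AND false AND true = false
[2] NOT false = true
[3.1] true AND true = true
[3.2.2] false OR false = false
[3.2] true OR false = true
[3] true AND true = true
[root] false AND true AND true = false
Overall: false → eliminated

Eliminated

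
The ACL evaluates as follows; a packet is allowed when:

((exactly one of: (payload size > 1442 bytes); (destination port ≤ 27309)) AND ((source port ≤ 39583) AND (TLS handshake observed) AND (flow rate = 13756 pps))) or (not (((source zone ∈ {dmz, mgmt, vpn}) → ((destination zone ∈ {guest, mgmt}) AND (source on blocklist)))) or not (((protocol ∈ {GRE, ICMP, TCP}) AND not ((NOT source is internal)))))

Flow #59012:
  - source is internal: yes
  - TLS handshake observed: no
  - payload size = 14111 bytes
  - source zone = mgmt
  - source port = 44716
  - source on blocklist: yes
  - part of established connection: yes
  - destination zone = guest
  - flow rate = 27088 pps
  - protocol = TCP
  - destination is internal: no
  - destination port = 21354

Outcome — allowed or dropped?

Atomic conditions:
  payload size > 1442 bytes: 14111 > 1442 is true
  destination port ≤ 27309: 21354 ≤ 27309 is true
  source port ≤ 39583: 44716 ≤ 39583 is false
  TLS handshake observed: no → false
  flow rate = 13756 pps: 27088 == 13756 is false
  source zone ∈ {dmz, mgmt, vpn}: mgmt is in the set → true
  destination zone ∈ {guest, mgmt}: guest is in the set → true
  source on blocklist: yes → true
  protocol ∈ {GRE, ICMP, TCP}: TCP is in the set → true
  NOT source is internal: yes → false
Combine:
[1.1] exactly-one(true, true) = false
[1.2] false AND false AND false = false
[1] false AND false = false
[2.1.1.2] true AND true = true
[2.1.1] true → true = true
[2.1] NOT true = false
[2.2.1.2] NOT false = true
[2.2.1] true AND true = true
[2.2] NOT true = false
[2] false OR false = false
[root] false OR false = false
Overall: false → dropped

Dropped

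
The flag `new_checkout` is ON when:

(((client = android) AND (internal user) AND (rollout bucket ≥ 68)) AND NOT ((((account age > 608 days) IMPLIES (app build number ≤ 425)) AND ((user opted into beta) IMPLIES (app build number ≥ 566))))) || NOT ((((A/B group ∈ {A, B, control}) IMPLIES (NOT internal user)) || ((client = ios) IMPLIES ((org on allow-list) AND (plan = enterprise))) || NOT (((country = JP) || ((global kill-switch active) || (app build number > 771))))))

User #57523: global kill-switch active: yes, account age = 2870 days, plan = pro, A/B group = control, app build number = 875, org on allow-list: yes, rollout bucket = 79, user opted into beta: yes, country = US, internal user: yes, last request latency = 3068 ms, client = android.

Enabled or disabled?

Enabled

Atomic conditions:
  client = android: android == android is true
  internal user: yes → true
  rollout bucket ≥ 68: 79 ≥ 68 is true
  account age > 608 days: 2870 > 608 is true
  app build number ≤ 425: 875 ≤ 425 is false
  user opted into beta: yes → true
  app build number ≥ 566: 875 ≥ 566 is true
  A/B group ∈ {A, B, control}: control is in the set → true
  NOT internal user: yes → false
  client = ios: android == ios is false
  org on allow-list: yes → true
  plan = enterprise: pro == enterprise is false
  country = JP: US == JP is false
  global kill-switch active: yes → true
  app build number > 771: 875 > 771 is true
Combine:
[1.1] true AND true AND true = true
[1.2.1.1] true → false = false
[1.2.1.2] true → true = true
[1.2.1] false AND true = false
[1.2] NOT false = true
[1] true AND true = true
[2.1.1] true → false = false
[2.1.2.2] true AND false = false
[2.1.2] false → false (antecedent false ⇒ implication holds) = true
[2.1.3.1.2] true OR true = true
[2.1.3.1] false OR true = true
[2.1.3] NOT true = false
[2.1] false OR true OR false = true
[2] NOT true = false
[root] true OR false = true
Overall: true → enabled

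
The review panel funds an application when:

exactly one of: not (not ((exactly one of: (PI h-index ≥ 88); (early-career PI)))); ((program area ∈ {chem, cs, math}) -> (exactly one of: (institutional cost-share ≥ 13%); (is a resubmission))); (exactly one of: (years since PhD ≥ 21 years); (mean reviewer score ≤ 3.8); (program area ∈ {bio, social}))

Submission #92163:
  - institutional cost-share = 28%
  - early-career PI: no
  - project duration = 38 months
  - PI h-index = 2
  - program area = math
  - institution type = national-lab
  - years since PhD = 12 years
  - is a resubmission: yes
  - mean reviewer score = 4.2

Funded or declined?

Declined

Atomic conditions:
  PI h-index ≥ 88: 2 ≥ 88 is false
  early-career PI: no → false
  program area ∈ {chem, cs, math}: math is in the set → true
  institutional cost-share ≥ 13%: 28 ≥ 13 is true
  is a resubmission: yes → true
  years since PhD ≥ 21 years: 12 ≥ 21 is false
  mean reviewer score ≤ 3.8: 4.2 ≤ 3.8 is false
  program area ∈ {bio, social}: math is not in the set → false
Combine:
[1.1.1] exactly-one(false, false) = false
[1.1] NOT false = true
[1] NOT true = false
[2.2] exactly-one(true, true) = false
[2] true → false = false
[3] exactly-one(false, false, false) = false
[root] exactly-one(false, false, false) = false
Overall: false → declined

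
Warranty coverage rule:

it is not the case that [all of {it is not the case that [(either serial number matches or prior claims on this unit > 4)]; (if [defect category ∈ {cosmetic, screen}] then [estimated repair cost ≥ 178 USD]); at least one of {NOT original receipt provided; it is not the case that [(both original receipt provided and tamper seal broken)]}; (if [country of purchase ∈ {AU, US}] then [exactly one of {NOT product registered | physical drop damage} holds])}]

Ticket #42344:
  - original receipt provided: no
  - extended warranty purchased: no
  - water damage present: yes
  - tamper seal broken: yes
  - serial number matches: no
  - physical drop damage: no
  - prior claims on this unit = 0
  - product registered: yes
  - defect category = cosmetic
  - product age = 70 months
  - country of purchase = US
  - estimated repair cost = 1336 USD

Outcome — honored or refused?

Atomic conditions:
  serial number matches: no → false
  prior claims on this unit > 4: 0 > 4 is false
  defect category ∈ {cosmetic, screen}: cosmetic is in the set → true
  estimated repair cost ≥ 178 USD: 1336 ≥ 178 is true
  NOT original receipt provided: no → true
  original receipt provided: no → false
  tamper seal broken: yes → true
  country of purchase ∈ {AU, US}: US is in the set → true
  NOT product registered: yes → false
  physical drop damage: no → false
Combine:
[1.1.1] false OR false = false
[1.1] NOT false = true
[1.2] true → true = true
[1.3.2.1] false AND true = false
[1.3.2] NOT false = true
[1.3] true OR true = true
[1.4.2] exactly-one(false, false) = false
[1.4] true → false = false
[1] true AND true AND true AND false = false
[root] NOT false = true
Overall: true → honored

Honored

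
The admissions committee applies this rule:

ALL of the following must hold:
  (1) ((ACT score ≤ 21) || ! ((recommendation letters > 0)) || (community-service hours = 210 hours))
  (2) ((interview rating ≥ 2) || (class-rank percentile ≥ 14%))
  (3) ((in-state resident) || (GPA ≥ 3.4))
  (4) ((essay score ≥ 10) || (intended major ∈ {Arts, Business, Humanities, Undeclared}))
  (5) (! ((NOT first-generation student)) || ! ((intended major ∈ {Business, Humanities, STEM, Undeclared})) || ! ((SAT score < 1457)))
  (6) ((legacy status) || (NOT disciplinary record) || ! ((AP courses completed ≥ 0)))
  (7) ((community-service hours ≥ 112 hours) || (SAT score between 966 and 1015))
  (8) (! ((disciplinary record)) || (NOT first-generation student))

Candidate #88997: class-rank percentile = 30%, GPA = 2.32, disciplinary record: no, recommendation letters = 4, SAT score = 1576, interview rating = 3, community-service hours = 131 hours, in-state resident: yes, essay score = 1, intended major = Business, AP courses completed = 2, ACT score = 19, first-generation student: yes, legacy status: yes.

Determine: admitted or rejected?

Atomic conditions:
  ACT score ≤ 21: 19 ≤ 21 is true
  recommendation letters > 0: 4 > 0 is true
  community-service hours = 210 hours: 131 == 210 is false
  interview rating ≥ 2: 3 ≥ 2 is true
  class-rank percentile ≥ 14%: 30 ≥ 14 is true
  in-state resident: yes → true
  GPA ≥ 3.4: 2.32 ≥ 3.4 is false
  essay score ≥ 10: 1 ≥ 10 is false
  intended major ∈ {Arts, Business, Humanities, Undeclared}: Business is in the set → true
  NOT first-generation student: yes → false
  intended major ∈ {Business, Humanities, STEM, Undeclared}: Business is in the set → true
  SAT score < 1457: 1576 < 1457 is false
  legacy status: yes → true
  NOT disciplinary record: no → true
  AP courses completed ≥ 0: 2 ≥ 0 is true
  community-service hours ≥ 112 hours: 131 ≥ 112 is true
  SAT score between 966 and 1015: 1576 in [966, 1015] is false
  disciplinary record: no → false
Combine:
[1.2] NOT true = false
[1] true OR false OR false = true
[2] true OR true = true
[3] true OR false = true
[4] false OR true = true
[5.1] NOT false = true
[5.2] NOT true = false
[5.3] NOT false = true
[5] true OR false OR true = true
[6.3] NOT true = false
[6] true OR true OR false = true
[7] true OR false = true
[8.1] NOT false = true
[8] true OR false = true
[root] true AND true AND true AND true AND true AND true AND true AND true = true
Overall: true → admitted

Admitted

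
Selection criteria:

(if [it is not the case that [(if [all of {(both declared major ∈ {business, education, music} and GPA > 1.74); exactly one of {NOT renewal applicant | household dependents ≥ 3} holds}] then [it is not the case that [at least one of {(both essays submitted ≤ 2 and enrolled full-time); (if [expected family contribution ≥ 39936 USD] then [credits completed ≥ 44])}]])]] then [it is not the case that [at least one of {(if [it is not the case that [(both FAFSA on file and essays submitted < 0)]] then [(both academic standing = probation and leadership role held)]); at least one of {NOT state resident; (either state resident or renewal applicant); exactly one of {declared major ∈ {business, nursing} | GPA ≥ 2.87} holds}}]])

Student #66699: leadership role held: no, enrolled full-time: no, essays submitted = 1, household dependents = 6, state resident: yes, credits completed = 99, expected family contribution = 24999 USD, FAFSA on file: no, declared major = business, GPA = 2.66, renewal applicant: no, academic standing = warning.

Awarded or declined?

Awarded

Atomic conditions:
  declared major ∈ {business, education, music}: business is in the set → true
  GPA > 1.74: 2.66 > 1.74 is true
  NOT renewal applicant: no → true
  household dependents ≥ 3: 6 ≥ 3 is true
  essays submitted ≤ 2: 1 ≤ 2 is true
  enrolled full-time: no → false
  expected family contribution ≥ 39936 USD: 24999 ≥ 39936 is false
  credits completed ≥ 44: 99 ≥ 44 is true
  FAFSA on file: no → false
  essays submitted < 0: 1 < 0 is false
  academic standing = probation: warning == probation is false
  leadership role held: no → false
  NOT state resident: yes → false
  state resident: yes → true
  renewal applicant: no → false
  declared major ∈ {business, nursing}: business is in the set → true
  GPA ≥ 2.87: 2.66 ≥ 2.87 is false
Combine:
[1.1.1.1] true AND true = true
[1.1.1.2] exactly-one(true, true) = false
[1.1.1] true AND false = false
[1.1.2.1.1] true AND false = false
[1.1.2.1.2] false → true (antecedent false ⇒ implication holds) = true
[1.1.2.1] false OR true = true
[1.1.2] NOT true = false
[1.1] false → false (antecedent false ⇒ implication holds) = true
[1] NOT true = false
[2.1.1.1.1] false AND false = false
[2.1.1.1] NOT false = true
[2.1.1.2] false AND false = false
[2.1.1] true → false = false
[2.1.2.2] true OR false = true
[2.1.2.3] exactly-one(true, false) = true
[2.1.2] false OR true OR true = true
[2.1] false OR true = true
[2] NOT true = false
[root] false → false (antecedent false ⇒ implication holds) = true
Overall: true → awarded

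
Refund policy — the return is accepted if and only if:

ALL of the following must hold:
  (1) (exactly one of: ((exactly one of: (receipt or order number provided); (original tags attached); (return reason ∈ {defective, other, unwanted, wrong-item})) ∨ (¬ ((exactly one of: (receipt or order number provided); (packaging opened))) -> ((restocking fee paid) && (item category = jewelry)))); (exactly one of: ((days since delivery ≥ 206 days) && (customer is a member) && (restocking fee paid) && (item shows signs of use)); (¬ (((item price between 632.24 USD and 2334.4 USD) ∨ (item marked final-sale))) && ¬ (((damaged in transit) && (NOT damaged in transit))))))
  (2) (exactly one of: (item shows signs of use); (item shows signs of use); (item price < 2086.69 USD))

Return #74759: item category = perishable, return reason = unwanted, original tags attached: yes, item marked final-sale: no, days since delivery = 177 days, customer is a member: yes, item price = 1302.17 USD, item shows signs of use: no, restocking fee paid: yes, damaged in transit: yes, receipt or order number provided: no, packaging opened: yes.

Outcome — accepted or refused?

Accepted

Atomic conditions:
  receipt or order number provided: no → false
  original tags attached: yes → true
  return reason ∈ {defective, other, unwanted, wrong-item}: unwanted is in the set → true
  packaging opened: yes → true
  restocking fee paid: yes → true
  item category = jewelry: perishable == jewelry is false
  days since delivery ≥ 206 days: 177 ≥ 206 is false
  customer is a member: yes → true
  item shows signs of use: no → false
  item price between 632.24 USD and 2334.4 USD: 1302.17 in [632.24, 2334.4] is true
  item marked final-sale: no → false
  damaged in transit: yes → true
  NOT damaged in transit: yes → false
  item price < 2086.69 USD: 1302.17 < 2086.69 is true
Combine:
[1.1.1] exactly-one(false, true, true) = false
[1.1.2.1.1] exactly-one(false, true) = true
[1.1.2.1] NOT true = false
[1.1.2.2] true AND false = false
[1.1.2] false → false (antecedent false ⇒ implication holds) = true
[1.1] false OR true = true
[1.2.1] false AND true AND true AND false = false
[1.2.2.1.1] true OR false = true
[1.2.2.1] NOT true = false
[1.2.2.2.1] true AND false = false
[1.2.2.2] NOT false = true
[1.2.2] false AND true = false
[1.2] exactly-one(false, false) = false
[1] exactly-one(true, false) = true
[2] exactly-one(false, false, true) = true
[root] true AND true = true
Overall: true → accepted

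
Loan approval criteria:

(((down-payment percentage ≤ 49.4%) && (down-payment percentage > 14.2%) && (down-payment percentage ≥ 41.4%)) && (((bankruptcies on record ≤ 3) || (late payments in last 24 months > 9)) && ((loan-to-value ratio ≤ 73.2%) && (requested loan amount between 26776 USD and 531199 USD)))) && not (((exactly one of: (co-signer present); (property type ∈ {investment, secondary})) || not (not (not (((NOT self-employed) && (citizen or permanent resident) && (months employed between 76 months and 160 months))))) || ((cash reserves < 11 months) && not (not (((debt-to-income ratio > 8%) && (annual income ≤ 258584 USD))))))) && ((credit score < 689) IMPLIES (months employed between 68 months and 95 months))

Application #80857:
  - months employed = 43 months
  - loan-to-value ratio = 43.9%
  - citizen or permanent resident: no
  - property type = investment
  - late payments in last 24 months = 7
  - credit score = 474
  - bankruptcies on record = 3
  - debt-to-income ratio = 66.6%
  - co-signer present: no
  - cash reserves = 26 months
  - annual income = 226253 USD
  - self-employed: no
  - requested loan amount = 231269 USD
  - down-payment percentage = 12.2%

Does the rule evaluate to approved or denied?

Atomic conditions:
  down-payment percentage ≤ 49.4%: 12.2 ≤ 49.4 is true
  down-payment percentage > 14.2%: 12.2 > 14.2 is false
  down-payment percentage ≥ 41.4%: 12.2 ≥ 41.4 is false
  bankruptcies on record ≤ 3: 3 ≤ 3 is true
  late payments in last 24 months > 9: 7 > 9 is false
  loan-to-value ratio ≤ 73.2%: 43.9 ≤ 73.2 is true
  requested loan amount between 26776 USD and 531199 USD: 231269 in [26776, 531199] is true
  co-signer present: no → false
  property type ∈ {investment, secondary}: investment is in the set → true
  NOT self-employed: no → true
  citizen or permanent resident: no → false
  months employed between 76 months and 160 months: 43 in [76, 160] is false
  cash reserves < 11 months: 26 < 11 is false
  debt-to-income ratio > 8%: 66.6 > 8 is true
  annual income ≤ 258584 USD: 226253 ≤ 258584 is true
  credit score < 689: 474 < 689 is true
  months employed between 68 months and 95 months: 43 in [68, 95] is false
Combine:
[1.1] true AND false AND false = false
[1.2.1] true OR false = true
[1.2.2] true AND true = true
[1.2] true AND true = true
[1] false AND true = false
[2.1.1] exactly-one(false, true) = true
[2.1.2.1.1.1] true AND false AND false = false
[2.1.2.1.1] NOT false = true
[2.1.2.1] NOT true = false
[2.1.2] NOT false = true
[2.1.3.2.1.1] true AND true = true
[2.1.3.2.1] NOT true = false
[2.1.3.2] NOT false = true
[2.1.3] false AND true = false
[2.1] true OR true OR false = true
[2] NOT true = false
[3] true → false = false
[root] false AND false AND false = false
Overall: false → denied

Denied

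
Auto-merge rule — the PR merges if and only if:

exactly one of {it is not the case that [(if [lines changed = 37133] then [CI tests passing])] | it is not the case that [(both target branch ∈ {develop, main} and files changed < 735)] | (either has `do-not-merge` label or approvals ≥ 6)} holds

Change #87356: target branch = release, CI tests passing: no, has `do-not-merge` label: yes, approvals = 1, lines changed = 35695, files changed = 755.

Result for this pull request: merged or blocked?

Atomic conditions:
  lines changed = 37133: 35695 == 37133 is false
  CI tests passing: no → false
  target branch ∈ {develop, main}: release is not in the set → false
  files changed < 735: 755 < 735 is false
  has `do-not-merge` label: yes → true
  approvals ≥ 6: 1 ≥ 6 is false
Combine:
[1.1] false → false (antecedent false ⇒ implication holds) = true
[1] NOT true = false
[2.1] false AND false = false
[2] NOT false = true
[3] true OR false = true
[root] exactly-one(false, true, true) = false
Overall: false → blocked

Blocked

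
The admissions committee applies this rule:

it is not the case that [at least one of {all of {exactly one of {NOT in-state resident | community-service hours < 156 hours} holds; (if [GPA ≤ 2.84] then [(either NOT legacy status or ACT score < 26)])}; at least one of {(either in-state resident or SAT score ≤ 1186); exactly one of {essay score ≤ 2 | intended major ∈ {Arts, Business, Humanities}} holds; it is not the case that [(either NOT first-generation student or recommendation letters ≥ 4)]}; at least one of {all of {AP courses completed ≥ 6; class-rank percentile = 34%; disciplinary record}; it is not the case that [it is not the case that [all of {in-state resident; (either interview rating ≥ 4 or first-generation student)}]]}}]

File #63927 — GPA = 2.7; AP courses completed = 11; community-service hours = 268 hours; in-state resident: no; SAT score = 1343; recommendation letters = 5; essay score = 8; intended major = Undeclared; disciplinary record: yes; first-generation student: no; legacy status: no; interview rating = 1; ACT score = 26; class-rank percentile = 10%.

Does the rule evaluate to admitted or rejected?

Rejected

Atomic conditions:
  NOT in-state resident: no → true
  community-service hours < 156 hours: 268 < 156 is false
  GPA ≤ 2.84: 2.7 ≤ 2.84 is true
  NOT legacy status: no → true
  ACT score < 26: 26 < 26 is false
  in-state resident: no → false
  SAT score ≤ 1186: 1343 ≤ 1186 is false
  essay score ≤ 2: 8 ≤ 2 is false
  intended major ∈ {Arts, Business, Humanities}: Undeclared is not in the set → false
  NOT first-generation student: no → true
  recommendation letters ≥ 4: 5 ≥ 4 is true
  AP courses completed ≥ 6: 11 ≥ 6 is true
  class-rank percentile = 34%: 10 == 34 is false
  disciplinary record: yes → true
  interview rating ≥ 4: 1 ≥ 4 is false
  first-generation student: no → false
Combine:
[1.1.1] exactly-one(true, false) = true
[1.1.2.2] true OR false = true
[1.1.2] true → true = true
[1.1] true AND true = true
[1.2.1] false OR false = false
[1.2.2] exactly-one(false, false) = false
[1.2.3.1] true OR true = true
[1.2.3] NOT true = false
[1.2] false OR false OR false = false
[1.3.1] true AND false AND true = false
[1.3.2.1.1.2] false OR false = false
[1.3.2.1.1] false AND false = false
[1.3.2.1] NOT false = true
[1.3.2] NOT true = false
[1.3] false OR false = false
[1] true OR false OR false = true
[root] NOT true = false
Overall: false → rejected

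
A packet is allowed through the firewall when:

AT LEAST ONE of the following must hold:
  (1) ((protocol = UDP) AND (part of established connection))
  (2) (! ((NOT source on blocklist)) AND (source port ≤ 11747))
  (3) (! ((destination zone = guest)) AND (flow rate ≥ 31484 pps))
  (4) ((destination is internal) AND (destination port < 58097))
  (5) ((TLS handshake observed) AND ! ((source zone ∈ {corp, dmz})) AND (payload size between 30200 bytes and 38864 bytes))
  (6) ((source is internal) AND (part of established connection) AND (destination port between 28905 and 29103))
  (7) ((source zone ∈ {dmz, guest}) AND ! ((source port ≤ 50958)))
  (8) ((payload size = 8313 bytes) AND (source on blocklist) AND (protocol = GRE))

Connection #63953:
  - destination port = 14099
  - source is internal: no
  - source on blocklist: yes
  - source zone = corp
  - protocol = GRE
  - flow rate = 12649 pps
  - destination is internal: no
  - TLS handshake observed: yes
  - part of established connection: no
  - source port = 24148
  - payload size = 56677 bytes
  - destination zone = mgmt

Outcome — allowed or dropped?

Dropped

Atomic conditions:
  protocol = UDP: GRE == UDP is false
  part of established connection: no → false
  NOT source on blocklist: yes → false
  source port ≤ 11747: 24148 ≤ 11747 is false
  destination zone = guest: mgmt == guest is false
  flow rate ≥ 31484 pps: 12649 ≥ 31484 is false
  destination is internal: no → false
  destination port < 58097: 14099 < 58097 is true
  TLS handshake observed: yes → true
  source zone ∈ {corp, dmz}: corp is in the set → true
  payload size between 30200 bytes and 38864 bytes: 56677 in [30200, 38864] is false
  source is internal: no → false
  destination port between 28905 and 29103: 14099 in [28905, 29103] is false
  source zone ∈ {dmz, guest}: corp is not in the set → false
  source port ≤ 50958: 24148 ≤ 50958 is true
  payload size = 8313 bytes: 56677 == 8313 is false
  source on blocklist: yes → true
  protocol = GRE: GRE == GRE is true
Combine:
[1] false AND false = false
[2.1] NOT false = true
[2] true AND false = false
[3.1] NOT false = true
[3] true AND false = false
[4] false AND true = false
[5.2] NOT true = false
[5] true AND false AND false = false
[6] false AND false AND false = false
[7.2] NOT true = false
[7] false AND false = false
[8] false AND true AND true = false
[root] false OR false OR false OR false OR false OR false OR false OR false = false
Overall: false → dropped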